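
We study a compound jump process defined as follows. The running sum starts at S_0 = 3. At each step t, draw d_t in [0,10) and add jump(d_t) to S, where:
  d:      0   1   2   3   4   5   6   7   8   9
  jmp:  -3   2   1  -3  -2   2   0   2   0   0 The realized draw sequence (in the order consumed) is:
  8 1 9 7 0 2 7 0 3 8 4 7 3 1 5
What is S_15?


t=0: S=3, d=8, jump=0, S_1=3
t=1: S=3, d=1, jump=2, S_2=5
t=2: S=5, d=9, jump=0, S_3=5
t=3: S=5, d=7, jump=2, S_4=7
t=4: S=7, d=0, jump=-3, S_5=4
t=5: S=4, d=2, jump=1, S_6=5
t=6: S=5, d=7, jump=2, S_7=7
t=7: S=7, d=0, jump=-3, S_8=4
t=8: S=4, d=3, jump=-3, S_9=1
t=9: S=1, d=8, jump=0, S_10=1
t=10: S=1, d=4, jump=-2, S_11=-1
t=11: S=-1, d=7, jump=2, S_12=1
t=12: S=1, d=3, jump=-3, S_13=-2
t=13: S=-2, d=1, jump=2, S_14=0
t=14: S=0, d=5, jump=2, S_15=2

2


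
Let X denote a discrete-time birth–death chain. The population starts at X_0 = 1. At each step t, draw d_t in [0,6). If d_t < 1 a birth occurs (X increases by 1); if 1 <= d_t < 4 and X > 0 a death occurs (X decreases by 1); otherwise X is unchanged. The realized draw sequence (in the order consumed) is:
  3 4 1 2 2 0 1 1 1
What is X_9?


0

t=0: X=1, d=3 → death, X_1=0
t=1: X=0, d=4 → hold, X_2=0
t=2: X=0, d=1 → hold, X_3=0
t=3: X=0, d=2 → hold, X_4=0
t=4: X=0, d=2 → hold, X_5=0
t=5: X=0, d=0 → birth, X_6=1
t=6: X=1, d=1 → death, X_7=0
t=7: X=0, d=1 → hold, X_8=0
t=8: X=0, d=1 → hold, X_9=0


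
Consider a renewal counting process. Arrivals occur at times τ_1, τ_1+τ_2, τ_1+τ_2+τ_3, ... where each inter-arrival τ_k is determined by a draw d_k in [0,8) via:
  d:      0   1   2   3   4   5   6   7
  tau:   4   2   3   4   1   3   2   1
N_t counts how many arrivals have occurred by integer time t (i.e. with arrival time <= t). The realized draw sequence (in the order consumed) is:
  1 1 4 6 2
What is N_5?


3

draw d_1=1: τ_1=2, arrival time A_1=2
draw d_2=1: τ_2=2, arrival time A_2=4
draw d_3=4: τ_3=1, arrival time A_3=5
draw d_4=6: τ_4=2, arrival time A_4=7
draw d_5=2: τ_5=3, arrival time A_5=10
N_t over t=0..5: 0:0 1:0 2:1 3:1 4:2 5:3


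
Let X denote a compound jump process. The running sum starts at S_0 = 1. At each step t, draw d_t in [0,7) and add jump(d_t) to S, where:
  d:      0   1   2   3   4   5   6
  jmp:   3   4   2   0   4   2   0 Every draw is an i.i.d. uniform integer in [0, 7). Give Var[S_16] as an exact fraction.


Outcome values over d=0..6: [3, 4, 2, 0, 4, 2, 0]
Σy = 15, Σy² = 49, M = 7
μ = 15/7 = 15/7,  σ² = 49/7 − (15/7)² = 118/49
Independent increments: Var[S_16] = 16·σ² = 16·(118/49) = 1888/49

1888/49


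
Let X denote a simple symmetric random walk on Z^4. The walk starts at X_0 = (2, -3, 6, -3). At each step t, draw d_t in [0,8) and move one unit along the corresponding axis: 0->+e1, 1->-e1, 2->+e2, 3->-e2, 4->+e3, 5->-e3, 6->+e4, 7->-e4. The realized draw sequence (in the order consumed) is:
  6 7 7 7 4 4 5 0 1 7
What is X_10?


(2, -3, 7, -6)

t=0: X=(2, -3, 6, -3), d=6 → +e4, X_1=(2, -3, 6, -2)
t=1: X=(2, -3, 6, -2), d=7 → -e4, X_2=(2, -3, 6, -3)
t=2: X=(2, -3, 6, -3), d=7 → -e4, X_3=(2, -3, 6, -4)
t=3: X=(2, -3, 6, -4), d=7 → -e4, X_4=(2, -3, 6, -5)
t=4: X=(2, -3, 6, -5), d=4 → +e3, X_5=(2, -3, 7, -5)
t=5: X=(2, -3, 7, -5), d=4 → +e3, X_6=(2, -3, 8, -5)
t=6: X=(2, -3, 8, -5), d=5 → -e3, X_7=(2, -3, 7, -5)
t=7: X=(2, -3, 7, -5), d=0 → +e1, X_8=(3, -3, 7, -5)
t=8: X=(3, -3, 7, -5), d=1 → -e1, X_9=(2, -3, 7, -5)
t=9: X=(2, -3, 7, -5), d=7 → -e4, X_10=(2, -3, 7, -6)


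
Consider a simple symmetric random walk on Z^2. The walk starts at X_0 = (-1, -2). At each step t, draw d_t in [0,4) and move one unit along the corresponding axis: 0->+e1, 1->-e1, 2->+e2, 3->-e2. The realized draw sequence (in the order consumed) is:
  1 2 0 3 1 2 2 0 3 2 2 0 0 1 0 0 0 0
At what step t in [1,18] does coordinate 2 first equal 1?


11

t=0: X=(-1, -2), d=1 → -e1, X_1=(-2, -2)
t=1: X=(-2, -2), d=2 → +e2, X_2=(-2, -1)
t=2: X=(-2, -1), d=0 → +e1, X_3=(-1, -1)
t=3: X=(-1, -1), d=3 → -e2, X_4=(-1, -2)
t=4: X=(-1, -2), d=1 → -e1, X_5=(-2, -2)
t=5: X=(-2, -2), d=2 → +e2, X_6=(-2, -1)
t=6: X=(-2, -1), d=2 → +e2, X_7=(-2, 0)
t=7: X=(-2, 0), d=0 → +e1, X_8=(-1, 0)
t=8: X=(-1, 0), d=3 → -e2, X_9=(-1, -1)
t=9: X=(-1, -1), d=2 → +e2, X_10=(-1, 0)
t=10: X=(-1, 0), d=2 → +e2, X_11=(-1, 1)
t=11: X=(-1, 1), d=0 → +e1, X_12=(0, 1)
t=12: X=(0, 1), d=0 → +e1, X_13=(1, 1)
t=13: X=(1, 1), d=1 → -e1, X_14=(0, 1)
t=14: X=(0, 1), d=0 → +e1, X_15=(1, 1)
t=15: X=(1, 1), d=0 → +e1, X_16=(2, 1)
t=16: X=(2, 1), d=0 → +e1, X_17=(3, 1)
t=17: X=(3, 1), d=0 → +e1, X_18=(4, 1)


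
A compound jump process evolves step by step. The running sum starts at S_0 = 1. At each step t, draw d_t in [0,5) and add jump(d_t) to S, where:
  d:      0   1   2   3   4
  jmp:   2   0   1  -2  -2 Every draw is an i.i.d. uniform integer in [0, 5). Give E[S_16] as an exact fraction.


Outcome values over d=0..4: [2, 0, 1, -2, -2]
Σy = -1, Σy² = 13, M = 5
μ = -1/5 = -1/5,  σ² = 13/5 − (-1/5)² = 64/25
E[S_16] = 1 + 16·(-1/5) = -11/5

-11/5


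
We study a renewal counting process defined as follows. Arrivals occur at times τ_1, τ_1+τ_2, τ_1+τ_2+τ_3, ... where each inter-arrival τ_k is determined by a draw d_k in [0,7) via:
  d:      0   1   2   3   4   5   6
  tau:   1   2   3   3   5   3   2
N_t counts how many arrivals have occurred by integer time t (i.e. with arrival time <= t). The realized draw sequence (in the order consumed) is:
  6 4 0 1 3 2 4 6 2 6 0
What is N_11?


draw d_1=6: τ_1=2, arrival time A_1=2
draw d_2=4: τ_2=5, arrival time A_2=7
draw d_3=0: τ_3=1, arrival time A_3=8
draw d_4=1: τ_4=2, arrival time A_4=10
draw d_5=3: τ_5=3, arrival time A_5=13
draw d_6=2: τ_6=3, arrival time A_6=16
draw d_7=4: τ_7=5, arrival time A_7=21
draw d_8=6: τ_8=2, arrival time A_8=23
draw d_9=2: τ_9=3, arrival time A_9=26
draw d_10=6: τ_10=2, arrival time A_10=28
draw d_11=0: τ_11=1, arrival time A_11=29
N_t over t=0..11: 0:0 1:0 2:1 3:1 4:1 5:1 6:1 7:2 8:3 9:3 10:4 11:4

4


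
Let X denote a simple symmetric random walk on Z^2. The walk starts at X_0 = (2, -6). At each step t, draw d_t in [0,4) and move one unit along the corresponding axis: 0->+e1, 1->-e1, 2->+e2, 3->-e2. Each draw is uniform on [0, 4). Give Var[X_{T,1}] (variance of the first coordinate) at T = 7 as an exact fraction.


Outcome values over d=0..3: [1, -1, 0, 0]
Σy = 0, Σy² = 2, M = 4
μ = 0/4 = 0,  σ² = 2/4 − (0)² = 1/2
Independent increments: Var[X_7] = 7·σ² = 7·(1/2) = 7/2

7/2


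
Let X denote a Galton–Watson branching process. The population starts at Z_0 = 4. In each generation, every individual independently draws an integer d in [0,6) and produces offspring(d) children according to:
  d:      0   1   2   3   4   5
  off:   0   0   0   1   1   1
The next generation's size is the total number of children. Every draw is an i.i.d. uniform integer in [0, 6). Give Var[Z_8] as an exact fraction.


255/16384

Outcome values over d=0..5: [0, 0, 0, 1, 1, 1]
Σy = 3, Σy² = 3, M = 6
μ = 3/6 = 1/2,  σ² = 3/6 − (1/2)² = 1/4
V_0 = 0, E_0 = 4
V_1 = 1/4·E_0 + (1/2)²·V_0 = 1;  E_1 = 2
V_2 = 1/4·E_1 + (1/2)²·V_1 = 3/4;  E_2 = 1
V_3 = 1/4·E_2 + (1/2)²·V_2 = 7/16;  E_3 = 1/2
V_4 = 1/4·E_3 + (1/2)²·V_3 = 15/64;  E_4 = 1/4
V_5 = 1/4·E_4 + (1/2)²·V_4 = 31/256;  E_5 = 1/8
V_6 = 1/4·E_5 + (1/2)²·V_5 = 63/1024;  E_6 = 1/16
V_7 = 1/4·E_6 + (1/2)²·V_6 = 127/4096;  E_7 = 1/32
V_8 = 1/4·E_7 + (1/2)²·V_7 = 255/16384;  E_8 = 1/64


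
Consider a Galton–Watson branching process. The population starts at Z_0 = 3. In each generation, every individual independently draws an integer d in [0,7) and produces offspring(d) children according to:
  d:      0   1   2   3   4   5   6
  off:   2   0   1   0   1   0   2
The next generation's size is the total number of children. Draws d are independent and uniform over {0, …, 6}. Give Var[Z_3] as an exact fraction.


466344/117649

Outcome values over d=0..6: [2, 0, 1, 0, 1, 0, 2]
Σy = 6, Σy² = 10, M = 7
μ = 6/7 = 6/7,  σ² = 10/7 − (6/7)² = 34/49
V_0 = 0, E_0 = 3
V_1 = 34/49·E_0 + (6/7)²·V_0 = 102/49;  E_1 = 18/7
V_2 = 34/49·E_1 + (6/7)²·V_1 = 7956/2401;  E_2 = 108/49
V_3 = 34/49·E_2 + (6/7)²·V_2 = 466344/117649;  E_3 = 648/343


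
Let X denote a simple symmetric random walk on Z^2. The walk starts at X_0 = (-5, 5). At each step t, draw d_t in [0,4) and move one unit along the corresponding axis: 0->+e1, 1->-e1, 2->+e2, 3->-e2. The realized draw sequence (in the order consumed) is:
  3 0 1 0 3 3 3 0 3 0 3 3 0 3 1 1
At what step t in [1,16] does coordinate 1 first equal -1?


t=0: X=(-5, 5), d=3 → -e2, X_1=(-5, 4)
t=1: X=(-5, 4), d=0 → +e1, X_2=(-4, 4)
t=2: X=(-4, 4), d=1 → -e1, X_3=(-5, 4)
t=3: X=(-5, 4), d=0 → +e1, X_4=(-4, 4)
t=4: X=(-4, 4), d=3 → -e2, X_5=(-4, 3)
t=5: X=(-4, 3), d=3 → -e2, X_6=(-4, 2)
t=6: X=(-4, 2), d=3 → -e2, X_7=(-4, 1)
t=7: X=(-4, 1), d=0 → +e1, X_8=(-3, 1)
t=8: X=(-3, 1), d=3 → -e2, X_9=(-3, 0)
t=9: X=(-3, 0), d=0 → +e1, X_10=(-2, 0)
t=10: X=(-2, 0), d=3 → -e2, X_11=(-2, -1)
t=11: X=(-2, -1), d=3 → -e2, X_12=(-2, -2)
t=12: X=(-2, -2), d=0 → +e1, X_13=(-1, -2)
t=13: X=(-1, -2), d=3 → -e2, X_14=(-1, -3)
t=14: X=(-1, -3), d=1 → -e1, X_15=(-2, -3)
t=15: X=(-2, -3), d=1 → -e1, X_16=(-3, -3)

13


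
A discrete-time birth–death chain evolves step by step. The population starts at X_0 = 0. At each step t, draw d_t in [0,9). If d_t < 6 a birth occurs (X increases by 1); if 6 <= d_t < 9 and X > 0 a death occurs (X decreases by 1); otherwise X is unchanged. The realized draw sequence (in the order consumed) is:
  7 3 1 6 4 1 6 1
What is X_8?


3

t=0: X=0, d=7 → hold, X_1=0
t=1: X=0, d=3 → birth, X_2=1
t=2: X=1, d=1 → birth, X_3=2
t=3: X=2, d=6 → death, X_4=1
t=4: X=1, d=4 → birth, X_5=2
t=5: X=2, d=1 → birth, X_6=3
t=6: X=3, d=6 → death, X_7=2
t=7: X=2, d=1 → birth, X_8=3


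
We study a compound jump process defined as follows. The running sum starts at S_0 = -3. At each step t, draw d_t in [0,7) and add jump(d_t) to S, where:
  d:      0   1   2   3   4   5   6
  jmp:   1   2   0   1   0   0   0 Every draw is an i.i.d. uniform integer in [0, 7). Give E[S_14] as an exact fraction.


5

Outcome values over d=0..6: [1, 2, 0, 1, 0, 0, 0]
Σy = 4, Σy² = 6, M = 7
μ = 4/7 = 4/7,  σ² = 6/7 − (4/7)² = 26/49
E[S_14] = -3 + 14·(4/7) = 5


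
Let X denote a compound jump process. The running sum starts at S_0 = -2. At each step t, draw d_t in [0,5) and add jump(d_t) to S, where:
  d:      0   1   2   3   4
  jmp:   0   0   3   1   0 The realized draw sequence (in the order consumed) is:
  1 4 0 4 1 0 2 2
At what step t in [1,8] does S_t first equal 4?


8

t=0: S=-2, d=1, jump=0, S_1=-2
t=1: S=-2, d=4, jump=0, S_2=-2
t=2: S=-2, d=0, jump=0, S_3=-2
t=3: S=-2, d=4, jump=0, S_4=-2
t=4: S=-2, d=1, jump=0, S_5=-2
t=5: S=-2, d=0, jump=0, S_6=-2
t=6: S=-2, d=2, jump=3, S_7=1
t=7: S=1, d=2, jump=3, S_8=4


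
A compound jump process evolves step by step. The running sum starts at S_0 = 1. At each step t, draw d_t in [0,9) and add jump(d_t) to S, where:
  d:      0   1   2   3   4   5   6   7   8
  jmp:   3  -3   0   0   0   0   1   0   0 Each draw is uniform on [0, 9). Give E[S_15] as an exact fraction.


Outcome values over d=0..8: [3, -3, 0, 0, 0, 0, 1, 0, 0]
Σy = 1, Σy² = 19, M = 9
μ = 1/9 = 1/9,  σ² = 19/9 − (1/9)² = 170/81
E[S_15] = 1 + 15·(1/9) = 8/3

8/3


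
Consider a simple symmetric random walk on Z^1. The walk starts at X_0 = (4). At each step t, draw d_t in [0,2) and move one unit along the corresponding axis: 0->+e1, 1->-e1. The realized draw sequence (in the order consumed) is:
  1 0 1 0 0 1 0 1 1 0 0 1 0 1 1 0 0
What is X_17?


(5)

t=0: X=(4), d=1 → -e1, X_1=(3)
t=1: X=(3), d=0 → +e1, X_2=(4)
t=2: X=(4), d=1 → -e1, X_3=(3)
t=3: X=(3), d=0 → +e1, X_4=(4)
t=4: X=(4), d=0 → +e1, X_5=(5)
t=5: X=(5), d=1 → -e1, X_6=(4)
t=6: X=(4), d=0 → +e1, X_7=(5)
t=7: X=(5), d=1 → -e1, X_8=(4)
t=8: X=(4), d=1 → -e1, X_9=(3)
t=9: X=(3), d=0 → +e1, X_10=(4)
t=10: X=(4), d=0 → +e1, X_11=(5)
t=11: X=(5), d=1 → -e1, X_12=(4)
t=12: X=(4), d=0 → +e1, X_13=(5)
t=13: X=(5), d=1 → -e1, X_14=(4)
t=14: X=(4), d=1 → -e1, X_15=(3)
t=15: X=(3), d=0 → +e1, X_16=(4)
t=16: X=(4), d=0 → +e1, X_17=(5)


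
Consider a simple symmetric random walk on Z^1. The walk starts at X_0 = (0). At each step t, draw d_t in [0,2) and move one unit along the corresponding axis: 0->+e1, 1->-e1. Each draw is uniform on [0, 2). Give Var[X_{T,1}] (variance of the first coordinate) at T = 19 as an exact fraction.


Outcome values over d=0..1: [1, -1]
Σy = 0, Σy² = 2, M = 2
μ = 0/2 = 0,  σ² = 2/2 − (0)² = 1
Independent increments: Var[X_19] = 19·σ² = 19·(1) = 19

19


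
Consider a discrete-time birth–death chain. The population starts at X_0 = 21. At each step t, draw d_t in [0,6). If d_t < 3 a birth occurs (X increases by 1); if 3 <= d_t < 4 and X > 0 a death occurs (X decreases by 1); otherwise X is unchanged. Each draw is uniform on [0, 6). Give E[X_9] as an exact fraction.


24

X can drop by at most 1 per step and X_0 = 21 > T = 9, so X_t >= 21 − t >= 12 > 0 for every t <= 9: the floor at 0 (the 'and X > 0' condition) never binds. Hence X_9 = X_0 + Σ_{t<9} Y_t with i.i.d. increments Y_t = y(d_t) ∈ {+1, −1, 0}.
Outcome values over d=0..5: [1, 1, 1, -1, 0, 0]
Σy = 2, Σy² = 4, M = 6
μ = 2/6 = 1/3,  σ² = 4/6 − (1/3)² = 5/9
E[X_9] = 21 + 9·(1/3) = 24


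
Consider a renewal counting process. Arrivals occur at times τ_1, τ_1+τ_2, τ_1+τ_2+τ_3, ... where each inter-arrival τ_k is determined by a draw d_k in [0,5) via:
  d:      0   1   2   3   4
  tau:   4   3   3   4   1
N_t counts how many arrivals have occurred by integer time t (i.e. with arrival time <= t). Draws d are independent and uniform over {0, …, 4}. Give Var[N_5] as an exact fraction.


3550614/9765625

Inter-arrival values over d=0..4: [4, 3, 3, 4, 1]
Each d has probability 1/5, so the pmf of τ is: f(1) = 1/5, f(3) = 2/5, f(4) = 2/5
Let p_n(j) = P(N_n = j), with p_0 = [1]. Condition on τ_1: p_n(0) = P(τ > n), and for j >= 1, p_n(j) = Σ_{k<=n} f(k)·p_{n−k}(j−1)
p_1 = [4/5, 1/5]  (j = 0..1)
p_2 = [4/5, 4/25, 1/25]  (j = 0..2)
p_3 = [2/5, 14/25, 4/125, 1/125]  (j = 0..3)
p_4 = [0, 4/5, 24/125, 4/625, 1/625]  (j = 0..4)
p_5 = [0, 16/25, 38/125, 34/625, 4/3125, 1/3125]  (j = 0..5)
E[N_5] = Σ j·p_5(j) = 4431/3125;  E[N_5²] = Σ j²·p_5(j) = 7419/3125
Var[N_5] = 7419/3125 − (4431/3125)² = 3550614/9765625


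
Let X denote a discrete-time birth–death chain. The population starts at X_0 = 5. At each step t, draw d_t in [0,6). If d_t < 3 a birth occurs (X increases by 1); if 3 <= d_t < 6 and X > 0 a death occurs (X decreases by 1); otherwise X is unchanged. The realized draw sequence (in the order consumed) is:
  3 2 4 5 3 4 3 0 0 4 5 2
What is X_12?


t=0: X=5, d=3 → death, X_1=4
t=1: X=4, d=2 → birth, X_2=5
t=2: X=5, d=4 → death, X_3=4
t=3: X=4, d=5 → death, X_4=3
t=4: X=3, d=3 → death, X_5=2
t=5: X=2, d=4 → death, X_6=1
t=6: X=1, d=3 → death, X_7=0
t=7: X=0, d=0 → birth, X_8=1
t=8: X=1, d=0 → birth, X_9=2
t=9: X=2, d=4 → death, X_10=1
t=10: X=1, d=5 → death, X_11=0
t=11: X=0, d=2 → birth, X_12=1

1


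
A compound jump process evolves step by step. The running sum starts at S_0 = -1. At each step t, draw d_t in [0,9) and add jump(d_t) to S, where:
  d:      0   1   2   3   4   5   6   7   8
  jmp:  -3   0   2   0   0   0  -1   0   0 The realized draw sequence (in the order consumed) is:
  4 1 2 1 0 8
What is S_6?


-2

t=0: S=-1, d=4, jump=0, S_1=-1
t=1: S=-1, d=1, jump=0, S_2=-1
t=2: S=-1, d=2, jump=2, S_3=1
t=3: S=1, d=1, jump=0, S_4=1
t=4: S=1, d=0, jump=-3, S_5=-2
t=5: S=-2, d=8, jump=0, S_6=-2


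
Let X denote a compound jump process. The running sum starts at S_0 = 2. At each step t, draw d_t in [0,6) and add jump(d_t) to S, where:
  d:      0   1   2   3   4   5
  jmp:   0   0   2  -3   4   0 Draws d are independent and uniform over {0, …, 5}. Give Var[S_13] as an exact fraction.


Outcome values over d=0..5: [0, 0, 2, -3, 4, 0]
Σy = 3, Σy² = 29, M = 6
μ = 3/6 = 1/2,  σ² = 29/6 − (1/2)² = 55/12
Independent increments: Var[S_13] = 13·σ² = 13·(55/12) = 715/12

715/12


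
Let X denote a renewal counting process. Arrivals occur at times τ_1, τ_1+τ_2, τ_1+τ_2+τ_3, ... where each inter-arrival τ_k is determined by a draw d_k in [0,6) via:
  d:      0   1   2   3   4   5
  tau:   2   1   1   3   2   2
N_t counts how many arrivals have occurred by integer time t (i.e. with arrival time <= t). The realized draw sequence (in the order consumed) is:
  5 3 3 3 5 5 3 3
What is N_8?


3

draw d_1=5: τ_1=2, arrival time A_1=2
draw d_2=3: τ_2=3, arrival time A_2=5
draw d_3=3: τ_3=3, arrival time A_3=8
draw d_4=3: τ_4=3, arrival time A_4=11
draw d_5=5: τ_5=2, arrival time A_5=13
draw d_6=5: τ_6=2, arrival time A_6=15
draw d_7=3: τ_7=3, arrival time A_7=18
draw d_8=3: τ_8=3, arrival time A_8=21
N_t over t=0..8: 0:0 1:0 2:1 3:1 4:1 5:2 6:2 7:2 8:3


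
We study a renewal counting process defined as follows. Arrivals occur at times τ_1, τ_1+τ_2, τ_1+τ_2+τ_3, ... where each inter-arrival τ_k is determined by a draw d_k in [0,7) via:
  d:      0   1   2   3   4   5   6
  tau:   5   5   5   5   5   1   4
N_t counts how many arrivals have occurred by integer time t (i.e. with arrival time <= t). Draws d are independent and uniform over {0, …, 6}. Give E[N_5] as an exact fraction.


17893/16807

Inter-arrival values over d=0..6: [5, 5, 5, 5, 5, 1, 4]
Each d has probability 1/7, so the pmf of τ is: f(1) = 1/7, f(4) = 1/7, f(5) = 5/7
Renewal equation for m(n) = E[N_n]: condition on τ_1 = k (if k <= n, one arrival plus a fresh copy on the remaining n−k steps): m(n) = F(n) + Σ_{k<=n} f(k)·m(n−k), where F(n) = P(τ <= n) and m(0) = 0
m(1) = F(1) = 1/7
m(2) = F(2) + f(1)·m(1) = 1/7 + 1/7·1/7 = 8/49
m(3) = F(3) + f(1)·m(2) = 1/7 + 1/7·8/49 = 57/343
m(4) = F(4) + f(1)·m(3) = 2/7 + 1/7·57/343 = 743/2401
m(5) = F(5) + f(1)·m(4) + f(4)·m(1) = 1 + 1/7·743/2401 + 1/7·1/7 = 17893/16807
E[N_5] = m(5) = 17893/16807


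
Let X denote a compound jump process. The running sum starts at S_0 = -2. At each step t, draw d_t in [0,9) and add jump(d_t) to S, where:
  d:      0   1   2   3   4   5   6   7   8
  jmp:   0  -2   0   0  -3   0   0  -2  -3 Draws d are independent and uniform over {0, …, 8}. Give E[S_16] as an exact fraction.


-178/9

Outcome values over d=0..8: [0, -2, 0, 0, -3, 0, 0, -2, -3]
Σy = -10, Σy² = 26, M = 9
μ = -10/9 = -10/9,  σ² = 26/9 − (-10/9)² = 134/81
E[S_16] = -2 + 16·(-10/9) = -178/9


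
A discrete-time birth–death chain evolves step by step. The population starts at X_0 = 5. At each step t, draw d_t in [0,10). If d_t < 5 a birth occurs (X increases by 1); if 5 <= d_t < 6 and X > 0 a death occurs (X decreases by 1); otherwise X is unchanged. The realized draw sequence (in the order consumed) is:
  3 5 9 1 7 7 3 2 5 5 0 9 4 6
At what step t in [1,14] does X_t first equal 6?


t=0: X=5, d=3 → birth, X_1=6
t=1: X=6, d=5 → death, X_2=5
t=2: X=5, d=9 → hold, X_3=5
t=3: X=5, d=1 → birth, X_4=6
t=4: X=6, d=7 → hold, X_5=6
t=5: X=6, d=7 → hold, X_6=6
t=6: X=6, d=3 → birth, X_7=7
t=7: X=7, d=2 → birth, X_8=8
t=8: X=8, d=5 → death, X_9=7
t=9: X=7, d=5 → death, X_10=6
t=10: X=6, d=0 → birth, X_11=7
t=11: X=7, d=9 → hold, X_12=7
t=12: X=7, d=4 → birth, X_13=8
t=13: X=8, d=6 → hold, X_14=8

1


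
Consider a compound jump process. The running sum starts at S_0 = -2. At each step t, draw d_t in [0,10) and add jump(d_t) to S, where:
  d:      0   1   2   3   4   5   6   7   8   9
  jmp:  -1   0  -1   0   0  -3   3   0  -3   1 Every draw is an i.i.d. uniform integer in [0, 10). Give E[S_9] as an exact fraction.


Outcome values over d=0..9: [-1, 0, -1, 0, 0, -3, 3, 0, -3, 1]
Σy = -4, Σy² = 30, M = 10
μ = -4/10 = -2/5,  σ² = 30/10 − (-2/5)² = 71/25
E[S_9] = -2 + 9·(-2/5) = -28/5

-28/5


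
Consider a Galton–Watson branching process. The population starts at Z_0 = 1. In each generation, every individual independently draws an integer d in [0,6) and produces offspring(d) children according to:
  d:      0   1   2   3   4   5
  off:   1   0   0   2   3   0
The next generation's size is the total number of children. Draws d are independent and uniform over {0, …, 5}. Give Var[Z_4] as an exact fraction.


16/3

Outcome values over d=0..5: [1, 0, 0, 2, 3, 0]
Σy = 6, Σy² = 14, M = 6
μ = 6/6 = 1,  σ² = 14/6 − (1)² = 4/3
V_0 = 0, E_0 = 1
V_1 = 4/3·E_0 + (1)²·V_0 = 4/3;  E_1 = 1
V_2 = 4/3·E_1 + (1)²·V_1 = 8/3;  E_2 = 1
V_3 = 4/3·E_2 + (1)²·V_2 = 4;  E_3 = 1
V_4 = 4/3·E_3 + (1)²·V_3 = 16/3;  E_4 = 1


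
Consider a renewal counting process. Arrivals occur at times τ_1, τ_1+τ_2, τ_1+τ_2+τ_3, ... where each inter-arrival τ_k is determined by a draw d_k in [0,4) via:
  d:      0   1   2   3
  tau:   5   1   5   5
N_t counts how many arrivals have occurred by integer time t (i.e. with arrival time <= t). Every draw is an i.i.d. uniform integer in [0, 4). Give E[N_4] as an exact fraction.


Inter-arrival values over d=0..3: [5, 1, 5, 5]
Each d has probability 1/4, so the pmf of τ is: f(1) = 1/4, f(5) = 3/4
Renewal equation for m(n) = E[N_n]: condition on τ_1 = k (if k <= n, one arrival plus a fresh copy on the remaining n−k steps): m(n) = F(n) + Σ_{k<=n} f(k)·m(n−k), where F(n) = P(τ <= n) and m(0) = 0
m(1) = F(1) = 1/4
m(2) = F(2) + f(1)·m(1) = 1/4 + 1/4·1/4 = 5/16
m(3) = F(3) + f(1)·m(2) = 1/4 + 1/4·5/16 = 21/64
m(4) = F(4) + f(1)·m(3) = 1/4 + 1/4·21/64 = 85/256
E[N_4] = m(4) = 85/256

85/256


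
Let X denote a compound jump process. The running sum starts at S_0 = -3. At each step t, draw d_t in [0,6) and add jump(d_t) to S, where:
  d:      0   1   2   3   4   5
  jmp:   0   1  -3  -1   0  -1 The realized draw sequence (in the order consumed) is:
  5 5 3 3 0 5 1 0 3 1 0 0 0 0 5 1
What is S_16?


t=0: S=-3, d=5, jump=-1, S_1=-4
t=1: S=-4, d=5, jump=-1, S_2=-5
t=2: S=-5, d=3, jump=-1, S_3=-6
t=3: S=-6, d=3, jump=-1, S_4=-7
t=4: S=-7, d=0, jump=0, S_5=-7
t=5: S=-7, d=5, jump=-1, S_6=-8
t=6: S=-8, d=1, jump=1, S_7=-7
t=7: S=-7, d=0, jump=0, S_8=-7
t=8: S=-7, d=3, jump=-1, S_9=-8
t=9: S=-8, d=1, jump=1, S_10=-7
t=10: S=-7, d=0, jump=0, S_11=-7
t=11: S=-7, d=0, jump=0, S_12=-7
t=12: S=-7, d=0, jump=0, S_13=-7
t=13: S=-7, d=0, jump=0, S_14=-7
t=14: S=-7, d=5, jump=-1, S_15=-8
t=15: S=-8, d=1, jump=1, S_16=-7

-7


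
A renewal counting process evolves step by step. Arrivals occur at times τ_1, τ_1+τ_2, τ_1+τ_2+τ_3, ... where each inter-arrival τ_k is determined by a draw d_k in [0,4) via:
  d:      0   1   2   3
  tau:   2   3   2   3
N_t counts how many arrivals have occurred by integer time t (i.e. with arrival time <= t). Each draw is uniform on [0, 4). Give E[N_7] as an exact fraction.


Inter-arrival values over d=0..3: [2, 3, 2, 3]
Each d has probability 1/4, so the pmf of τ is: f(2) = 1/2, f(3) = 1/2
Renewal equation for m(n) = E[N_n]: condition on τ_1 = k (if k <= n, one arrival plus a fresh copy on the remaining n−k steps): m(n) = F(n) + Σ_{k<=n} f(k)·m(n−k), where F(n) = P(τ <= n) and m(0) = 0
m(1) = F(1) = 0
m(2) = F(2) = 1/2
m(3) = F(3) = 1
m(4) = F(4) + f(2)·m(2) = 1 + 1/2·1/2 = 5/4
m(5) = F(5) + f(2)·m(3) + f(3)·m(2) = 1 + 1/2·1 + 1/2·1/2 = 7/4
m(6) = F(6) + f(2)·m(4) + f(3)·m(3) = 1 + 1/2·5/4 + 1/2·1 = 17/8
m(7) = F(7) + f(2)·m(5) + f(3)·m(4) = 1 + 1/2·7/4 + 1/2·5/4 = 5/2
E[N_7] = m(7) = 5/2

5/2


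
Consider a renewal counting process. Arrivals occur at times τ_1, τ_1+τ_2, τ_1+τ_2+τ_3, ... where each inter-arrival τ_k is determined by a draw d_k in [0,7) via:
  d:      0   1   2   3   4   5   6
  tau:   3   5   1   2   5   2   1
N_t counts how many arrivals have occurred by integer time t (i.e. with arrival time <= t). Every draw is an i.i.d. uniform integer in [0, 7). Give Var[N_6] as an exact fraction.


12939498284/13841287201

Inter-arrival values over d=0..6: [3, 5, 1, 2, 5, 2, 1]
Each d has probability 1/7, so the pmf of τ is: f(1) = 2/7, f(2) = 2/7, f(3) = 1/7, f(5) = 2/7
Let p_n(j) = P(N_n = j), with p_0 = [1]. Condition on τ_1: p_n(0) = P(τ > n), and for j >= 1, p_n(j) = Σ_{k<=n} f(k)·p_{n−k}(j−1)
p_1 = [5/7, 2/7]  (j = 0..1)
p_2 = [3/7, 24/49, 4/49]  (j = 0..2)
p_3 = [2/7, 23/49, 76/343, 8/343]  (j = 0..3)
p_4 = [2/7, 15/49, 108/343, 208/2401, 16/2401]  (j = 0..4)
p_5 = [0, 25/49, 100/343, 396/2401, 528/16807, 32/16807]  (j = 0..5)
p_6 = [0, 16/49, 131/343, 492/2401, 1264/16807, 1280/117649, 64/117649]  (j = 0..6)
E[N_6] = Σ j·p_6(j) = 242782/117649;  E[N_6²] = Σ j²·p_6(j) = 610992/117649
Var[N_6] = 610992/117649 − (242782/117649)² = 12939498284/13841287201


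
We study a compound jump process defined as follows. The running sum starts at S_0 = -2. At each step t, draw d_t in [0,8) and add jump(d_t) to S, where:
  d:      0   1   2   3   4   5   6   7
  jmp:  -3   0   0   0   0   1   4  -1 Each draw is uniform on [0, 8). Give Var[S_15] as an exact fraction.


Outcome values over d=0..7: [-3, 0, 0, 0, 0, 1, 4, -1]
Σy = 1, Σy² = 27, M = 8
μ = 1/8 = 1/8,  σ² = 27/8 − (1/8)² = 215/64
Independent increments: Var[S_15] = 15·σ² = 15·(215/64) = 3225/64

3225/64


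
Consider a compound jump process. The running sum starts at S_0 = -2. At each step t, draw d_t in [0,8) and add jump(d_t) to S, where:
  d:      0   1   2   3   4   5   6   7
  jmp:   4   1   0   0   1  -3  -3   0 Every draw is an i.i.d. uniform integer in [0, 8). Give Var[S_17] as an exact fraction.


Outcome values over d=0..7: [4, 1, 0, 0, 1, -3, -3, 0]
Σy = 0, Σy² = 36, M = 8
μ = 0/8 = 0,  σ² = 36/8 − (0)² = 9/2
Independent increments: Var[S_17] = 17·σ² = 17·(9/2) = 153/2

153/2


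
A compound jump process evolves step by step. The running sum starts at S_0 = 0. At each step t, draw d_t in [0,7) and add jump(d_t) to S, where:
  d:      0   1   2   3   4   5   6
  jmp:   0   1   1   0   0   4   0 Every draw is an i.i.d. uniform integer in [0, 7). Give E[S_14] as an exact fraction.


Outcome values over d=0..6: [0, 1, 1, 0, 0, 4, 0]
Σy = 6, Σy² = 18, M = 7
μ = 6/7 = 6/7,  σ² = 18/7 − (6/7)² = 90/49
E[S_14] = 0 + 14·(6/7) = 12

12


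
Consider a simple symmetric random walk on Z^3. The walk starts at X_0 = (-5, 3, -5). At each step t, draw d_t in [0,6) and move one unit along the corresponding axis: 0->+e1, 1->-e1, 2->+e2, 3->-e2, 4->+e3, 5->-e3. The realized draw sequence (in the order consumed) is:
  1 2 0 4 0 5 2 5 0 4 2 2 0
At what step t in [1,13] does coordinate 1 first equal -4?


5

t=0: X=(-5, 3, -5), d=1 → -e1, X_1=(-6, 3, -5)
t=1: X=(-6, 3, -5), d=2 → +e2, X_2=(-6, 4, -5)
t=2: X=(-6, 4, -5), d=0 → +e1, X_3=(-5, 4, -5)
t=3: X=(-5, 4, -5), d=4 → +e3, X_4=(-5, 4, -4)
t=4: X=(-5, 4, -4), d=0 → +e1, X_5=(-4, 4, -4)
t=5: X=(-4, 4, -4), d=5 → -e3, X_6=(-4, 4, -5)
t=6: X=(-4, 4, -5), d=2 → +e2, X_7=(-4, 5, -5)
t=7: X=(-4, 5, -5), d=5 → -e3, X_8=(-4, 5, -6)
t=8: X=(-4, 5, -6), d=0 → +e1, X_9=(-3, 5, -6)
t=9: X=(-3, 5, -6), d=4 → +e3, X_10=(-3, 5, -5)
t=10: X=(-3, 5, -5), d=2 → +e2, X_11=(-3, 6, -5)
t=11: X=(-3, 6, -5), d=2 → +e2, X_12=(-3, 7, -5)
t=12: X=(-3, 7, -5), d=0 → +e1, X_13=(-2, 7, -5)


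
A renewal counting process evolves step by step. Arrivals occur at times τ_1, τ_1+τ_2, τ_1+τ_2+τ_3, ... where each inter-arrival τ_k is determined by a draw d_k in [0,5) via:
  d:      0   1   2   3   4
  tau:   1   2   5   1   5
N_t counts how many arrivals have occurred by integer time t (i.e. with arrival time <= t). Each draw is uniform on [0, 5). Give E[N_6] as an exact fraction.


Inter-arrival values over d=0..4: [1, 2, 5, 1, 5]
Each d has probability 1/5, so the pmf of τ is: f(1) = 2/5, f(2) = 1/5, f(5) = 2/5
Renewal equation for m(n) = E[N_n]: condition on τ_1 = k (if k <= n, one arrival plus a fresh copy on the remaining n−k steps): m(n) = F(n) + Σ_{k<=n} f(k)·m(n−k), where F(n) = P(τ <= n) and m(0) = 0
m(1) = F(1) = 2/5
m(2) = F(2) + f(1)·m(1) = 3/5 + 2/5·2/5 = 19/25
m(3) = F(3) + f(1)·m(2) + f(2)·m(1) = 3/5 + 2/5·19/25 + 1/5·2/5 = 123/125
m(4) = F(4) + f(1)·m(3) + f(2)·m(2) = 3/5 + 2/5·123/125 + 1/5·19/25 = 716/625
m(5) = F(5) + f(1)·m(4) + f(2)·m(3) = 1 + 2/5·716/625 + 1/5·123/125 = 5172/3125
m(6) = F(6) + f(1)·m(5) + f(2)·m(4) + f(5)·m(1) = 1 + 2/5·5172/3125 + 1/5·716/625 + 2/5·2/5 = 32049/15625
E[N_6] = m(6) = 32049/15625

32049/15625


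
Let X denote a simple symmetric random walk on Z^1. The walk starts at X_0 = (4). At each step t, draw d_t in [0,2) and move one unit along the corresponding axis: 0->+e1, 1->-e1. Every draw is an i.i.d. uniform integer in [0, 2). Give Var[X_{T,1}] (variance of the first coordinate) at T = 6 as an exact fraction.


6

Outcome values over d=0..1: [1, -1]
Σy = 0, Σy² = 2, M = 2
μ = 0/2 = 0,  σ² = 2/2 − (0)² = 1
Independent increments: Var[X_6] = 6·σ² = 6·(1) = 6


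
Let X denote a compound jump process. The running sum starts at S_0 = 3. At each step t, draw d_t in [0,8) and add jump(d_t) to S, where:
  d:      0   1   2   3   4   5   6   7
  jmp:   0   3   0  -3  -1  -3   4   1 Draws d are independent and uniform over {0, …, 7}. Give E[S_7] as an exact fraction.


Outcome values over d=0..7: [0, 3, 0, -3, -1, -3, 4, 1]
Σy = 1, Σy² = 45, M = 8
μ = 1/8 = 1/8,  σ² = 45/8 − (1/8)² = 359/64
E[S_7] = 3 + 7·(1/8) = 31/8

31/8


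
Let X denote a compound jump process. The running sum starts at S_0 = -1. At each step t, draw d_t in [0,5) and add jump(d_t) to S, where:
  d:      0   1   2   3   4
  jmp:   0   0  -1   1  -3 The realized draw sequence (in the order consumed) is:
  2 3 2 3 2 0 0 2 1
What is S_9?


-3

t=0: S=-1, d=2, jump=-1, S_1=-2
t=1: S=-2, d=3, jump=1, S_2=-1
t=2: S=-1, d=2, jump=-1, S_3=-2
t=3: S=-2, d=3, jump=1, S_4=-1
t=4: S=-1, d=2, jump=-1, S_5=-2
t=5: S=-2, d=0, jump=0, S_6=-2
t=6: S=-2, d=0, jump=0, S_7=-2
t=7: S=-2, d=2, jump=-1, S_8=-3
t=8: S=-3, d=1, jump=0, S_9=-3


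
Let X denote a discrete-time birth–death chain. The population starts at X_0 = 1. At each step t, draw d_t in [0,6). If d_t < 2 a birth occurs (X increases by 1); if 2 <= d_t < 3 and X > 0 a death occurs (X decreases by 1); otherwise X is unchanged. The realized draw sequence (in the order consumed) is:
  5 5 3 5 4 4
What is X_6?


1

t=0: X=1, d=5 → hold, X_1=1
t=1: X=1, d=5 → hold, X_2=1
t=2: X=1, d=3 → hold, X_3=1
t=3: X=1, d=5 → hold, X_4=1
t=4: X=1, d=4 → hold, X_5=1
t=5: X=1, d=4 → hold, X_6=1


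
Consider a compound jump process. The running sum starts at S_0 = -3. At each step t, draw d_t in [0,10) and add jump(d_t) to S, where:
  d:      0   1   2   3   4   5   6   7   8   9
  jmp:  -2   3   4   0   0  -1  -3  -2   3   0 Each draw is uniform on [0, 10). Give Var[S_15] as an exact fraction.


Outcome values over d=0..9: [-2, 3, 4, 0, 0, -1, -3, -2, 3, 0]
Σy = 2, Σy² = 52, M = 10
μ = 2/10 = 1/5,  σ² = 52/10 − (1/5)² = 129/25
Independent increments: Var[S_15] = 15·σ² = 15·(129/25) = 387/5

387/5


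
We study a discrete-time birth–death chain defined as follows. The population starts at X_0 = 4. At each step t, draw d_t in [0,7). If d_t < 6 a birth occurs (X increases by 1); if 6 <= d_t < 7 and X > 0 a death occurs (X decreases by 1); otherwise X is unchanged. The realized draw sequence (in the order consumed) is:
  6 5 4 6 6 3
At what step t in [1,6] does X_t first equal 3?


t=0: X=4, d=6 → death, X_1=3
t=1: X=3, d=5 → birth, X_2=4
t=2: X=4, d=4 → birth, X_3=5
t=3: X=5, d=6 → death, X_4=4
t=4: X=4, d=6 → death, X_5=3
t=5: X=3, d=3 → birth, X_6=4

1


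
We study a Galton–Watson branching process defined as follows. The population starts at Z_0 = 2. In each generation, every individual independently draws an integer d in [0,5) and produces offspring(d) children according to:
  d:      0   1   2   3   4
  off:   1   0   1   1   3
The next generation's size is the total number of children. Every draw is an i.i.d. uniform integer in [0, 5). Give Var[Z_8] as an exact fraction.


Outcome values over d=0..4: [1, 0, 1, 1, 3]
Σy = 6, Σy² = 12, M = 5
μ = 6/5 = 6/5,  σ² = 12/5 − (6/5)² = 24/25
V_0 = 0, E_0 = 2
V_1 = 24/25·E_0 + (6/5)²·V_0 = 48/25;  E_1 = 12/5
V_2 = 24/25·E_1 + (6/5)²·V_1 = 3168/625;  E_2 = 72/25
V_3 = 24/25·E_2 + (6/5)²·V_2 = 157248/15625;  E_3 = 432/125
V_4 = 24/25·E_3 + (6/5)²·V_3 = 6956928/390625;  E_4 = 2592/625
V_5 = 24/25·E_4 + (6/5)²·V_4 = 289329408/9765625;  E_5 = 15552/3125
V_6 = 24/25·E_5 + (6/5)²·V_5 = 11582258688/244140625;  E_6 = 93312/15625
V_7 = 24/25·E_6 + (6/5)²·V_6 = 451953312768/6103515625;  E_7 = 559872/78125
V_8 = 24/25·E_7 + (6/5)²·V_7 = 17320079259648/152587890625;  E_8 = 3359232/390625

17320079259648/152587890625


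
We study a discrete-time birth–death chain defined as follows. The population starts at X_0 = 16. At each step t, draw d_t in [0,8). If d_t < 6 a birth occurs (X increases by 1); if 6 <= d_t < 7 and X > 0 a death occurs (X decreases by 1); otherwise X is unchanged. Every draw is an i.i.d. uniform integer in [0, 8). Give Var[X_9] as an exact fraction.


X can drop by at most 1 per step and X_0 = 16 > T = 9, so X_t >= 16 − t >= 7 > 0 for every t <= 9: the floor at 0 (the 'and X > 0' condition) never binds. Hence X_9 = X_0 + Σ_{t<9} Y_t with i.i.d. increments Y_t = y(d_t) ∈ {+1, −1, 0}.
Outcome values over d=0..7: [1, 1, 1, 1, 1, 1, -1, 0]
Σy = 5, Σy² = 7, M = 8
μ = 5/8 = 5/8,  σ² = 7/8 − (5/8)² = 31/64
Independent increments: Var[X_9] = 9·σ² = 9·(31/64) = 279/64

279/64


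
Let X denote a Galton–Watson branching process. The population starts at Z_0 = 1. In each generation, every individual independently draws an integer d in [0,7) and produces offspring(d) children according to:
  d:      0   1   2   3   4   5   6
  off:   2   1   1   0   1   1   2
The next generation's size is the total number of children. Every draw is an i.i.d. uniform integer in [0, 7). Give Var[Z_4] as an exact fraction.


Outcome values over d=0..6: [2, 1, 1, 0, 1, 1, 2]
Σy = 8, Σy² = 12, M = 7
μ = 8/7 = 8/7,  σ² = 12/7 − (8/7)² = 20/49
V_0 = 0, E_0 = 1
V_1 = 20/49·E_0 + (8/7)²·V_0 = 20/49;  E_1 = 8/7
V_2 = 20/49·E_1 + (8/7)²·V_1 = 2400/2401;  E_2 = 64/49
V_3 = 20/49·E_2 + (8/7)²·V_2 = 216320/117649;  E_3 = 512/343
V_4 = 20/49·E_3 + (8/7)²·V_3 = 17356800/5764801;  E_4 = 4096/2401

17356800/5764801


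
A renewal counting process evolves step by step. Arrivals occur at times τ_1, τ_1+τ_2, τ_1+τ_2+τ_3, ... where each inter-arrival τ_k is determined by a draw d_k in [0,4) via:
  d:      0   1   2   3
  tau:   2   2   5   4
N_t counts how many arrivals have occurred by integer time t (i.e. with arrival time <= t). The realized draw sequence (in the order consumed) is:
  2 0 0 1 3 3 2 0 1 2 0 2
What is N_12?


4

draw d_1=2: τ_1=5, arrival time A_1=5
draw d_2=0: τ_2=2, arrival time A_2=7
draw d_3=0: τ_3=2, arrival time A_3=9
draw d_4=1: τ_4=2, arrival time A_4=11
draw d_5=3: τ_5=4, arrival time A_5=15
draw d_6=3: τ_6=4, arrival time A_6=19
draw d_7=2: τ_7=5, arrival time A_7=24
draw d_8=0: τ_8=2, arrival time A_8=26
draw d_9=1: τ_9=2, arrival time A_9=28
draw d_10=2: τ_10=5, arrival time A_10=33
draw d_11=0: τ_11=2, arrival time A_11=35
draw d_12=2: τ_12=5, arrival time A_12=40
N_t over t=0..12: 0:0 1:0 2:0 3:0 4:0 5:1 6:1 7:2 8:2 9:3 10:3 11:4 12:4


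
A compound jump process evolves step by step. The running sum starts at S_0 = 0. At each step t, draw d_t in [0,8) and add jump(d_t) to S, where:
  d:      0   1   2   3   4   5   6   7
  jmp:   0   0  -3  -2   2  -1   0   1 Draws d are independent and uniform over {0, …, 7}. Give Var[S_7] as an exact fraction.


1001/64

Outcome values over d=0..7: [0, 0, -3, -2, 2, -1, 0, 1]
Σy = -3, Σy² = 19, M = 8
μ = -3/8 = -3/8,  σ² = 19/8 − (-3/8)² = 143/64
Independent increments: Var[S_7] = 7·σ² = 7·(143/64) = 1001/64


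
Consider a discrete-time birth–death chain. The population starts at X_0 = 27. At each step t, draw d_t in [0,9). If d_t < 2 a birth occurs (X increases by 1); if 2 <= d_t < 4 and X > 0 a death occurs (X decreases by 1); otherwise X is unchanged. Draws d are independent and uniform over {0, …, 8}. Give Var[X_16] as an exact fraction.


64/9

X can drop by at most 1 per step and X_0 = 27 > T = 16, so X_t >= 27 − t >= 11 > 0 for every t <= 16: the floor at 0 (the 'and X > 0' condition) never binds. Hence X_16 = X_0 + Σ_{t<16} Y_t with i.i.d. increments Y_t = y(d_t) ∈ {+1, −1, 0}.
Outcome values over d=0..8: [1, 1, -1, -1, 0, 0, 0, 0, 0]
Σy = 0, Σy² = 4, M = 9
μ = 0/9 = 0,  σ² = 4/9 − (0)² = 4/9
Independent increments: Var[X_16] = 16·σ² = 16·(4/9) = 64/9


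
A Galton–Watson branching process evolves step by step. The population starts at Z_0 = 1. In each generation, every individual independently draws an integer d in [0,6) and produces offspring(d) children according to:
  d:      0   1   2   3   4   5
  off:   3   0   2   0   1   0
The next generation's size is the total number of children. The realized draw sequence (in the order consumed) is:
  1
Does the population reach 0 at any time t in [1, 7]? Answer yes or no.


gen 0: Z_0=1, draws=[1], offspring=[0], Z_1=0
gen 1: Z_1=0, draws=[], offspring=[], Z_2=0
gen 2: Z_2=0, draws=[], offspring=[], Z_3=0
gen 3: Z_3=0, draws=[], offspring=[], Z_4=0
gen 4: Z_4=0, draws=[], offspring=[], Z_5=0
gen 5: Z_5=0, draws=[], offspring=[], Z_6=0
gen 6: Z_6=0, draws=[], offspring=[], Z_7=0

yes


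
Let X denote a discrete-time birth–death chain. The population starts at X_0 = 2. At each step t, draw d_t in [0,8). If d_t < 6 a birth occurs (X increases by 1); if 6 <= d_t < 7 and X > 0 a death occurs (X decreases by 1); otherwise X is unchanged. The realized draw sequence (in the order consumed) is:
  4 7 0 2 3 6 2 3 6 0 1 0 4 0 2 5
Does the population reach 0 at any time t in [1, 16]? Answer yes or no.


no

t=0: X=2, d=4 → birth, X_1=3
t=1: X=3, d=7 → hold, X_2=3
t=2: X=3, d=0 → birth, X_3=4
t=3: X=4, d=2 → birth, X_4=5
t=4: X=5, d=3 → birth, X_5=6
t=5: X=6, d=6 → death, X_6=5
t=6: X=5, d=2 → birth, X_7=6
t=7: X=6, d=3 → birth, X_8=7
t=8: X=7, d=6 → death, X_9=6
t=9: X=6, d=0 → birth, X_10=7
t=10: X=7, d=1 → birth, X_11=8
t=11: X=8, d=0 → birth, X_12=9
t=12: X=9, d=4 → birth, X_13=10
t=13: X=10, d=0 → birth, X_14=11
t=14: X=11, d=2 → birth, X_15=12
t=15: X=12, d=5 → birth, X_16=13


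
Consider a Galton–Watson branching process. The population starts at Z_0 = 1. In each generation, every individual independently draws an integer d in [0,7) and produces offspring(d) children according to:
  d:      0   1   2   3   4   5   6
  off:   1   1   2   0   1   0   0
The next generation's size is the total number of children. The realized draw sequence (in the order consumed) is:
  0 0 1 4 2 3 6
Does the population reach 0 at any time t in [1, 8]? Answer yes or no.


gen 0: Z_0=1, draws=[0], offspring=[1], Z_1=1
gen 1: Z_1=1, draws=[0], offspring=[1], Z_2=1
gen 2: Z_2=1, draws=[1], offspring=[1], Z_3=1
gen 3: Z_3=1, draws=[4], offspring=[1], Z_4=1
gen 4: Z_4=1, draws=[2], offspring=[2], Z_5=2
gen 5: Z_5=2, draws=[3, 6], offspring=[0, 0], Z_6=0
gen 6: Z_6=0, draws=[], offspring=[], Z_7=0
gen 7: Z_7=0, draws=[], offspring=[], Z_8=0

yes


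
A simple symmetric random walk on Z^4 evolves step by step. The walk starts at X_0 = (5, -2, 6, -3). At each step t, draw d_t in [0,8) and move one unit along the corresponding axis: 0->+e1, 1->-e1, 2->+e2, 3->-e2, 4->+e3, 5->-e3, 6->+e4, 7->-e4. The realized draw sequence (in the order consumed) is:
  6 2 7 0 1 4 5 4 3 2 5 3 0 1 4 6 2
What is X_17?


(5, -1, 7, -2)

t=0: X=(5, -2, 6, -3), d=6 → +e4, X_1=(5, -2, 6, -2)
t=1: X=(5, -2, 6, -2), d=2 → +e2, X_2=(5, -1, 6, -2)
t=2: X=(5, -1, 6, -2), d=7 → -e4, X_3=(5, -1, 6, -3)
t=3: X=(5, -1, 6, -3), d=0 → +e1, X_4=(6, -1, 6, -3)
t=4: X=(6, -1, 6, -3), d=1 → -e1, X_5=(5, -1, 6, -3)
t=5: X=(5, -1, 6, -3), d=4 → +e3, X_6=(5, -1, 7, -3)
t=6: X=(5, -1, 7, -3), d=5 → -e3, X_7=(5, -1, 6, -3)
t=7: X=(5, -1, 6, -3), d=4 → +e3, X_8=(5, -1, 7, -3)
t=8: X=(5, -1, 7, -3), d=3 → -e2, X_9=(5, -2, 7, -3)
t=9: X=(5, -2, 7, -3), d=2 → +e2, X_10=(5, -1, 7, -3)
t=10: X=(5, -1, 7, -3), d=5 → -e3, X_11=(5, -1, 6, -3)
t=11: X=(5, -1, 6, -3), d=3 → -e2, X_12=(5, -2, 6, -3)
t=12: X=(5, -2, 6, -3), d=0 → +e1, X_13=(6, -2, 6, -3)
t=13: X=(6, -2, 6, -3), d=1 → -e1, X_14=(5, -2, 6, -3)
t=14: X=(5, -2, 6, -3), d=4 → +e3, X_15=(5, -2, 7, -3)
t=15: X=(5, -2, 7, -3), d=6 → +e4, X_16=(5, -2, 7, -2)
t=16: X=(5, -2, 7, -2), d=2 → +e2, X_17=(5, -1, 7, -2)
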